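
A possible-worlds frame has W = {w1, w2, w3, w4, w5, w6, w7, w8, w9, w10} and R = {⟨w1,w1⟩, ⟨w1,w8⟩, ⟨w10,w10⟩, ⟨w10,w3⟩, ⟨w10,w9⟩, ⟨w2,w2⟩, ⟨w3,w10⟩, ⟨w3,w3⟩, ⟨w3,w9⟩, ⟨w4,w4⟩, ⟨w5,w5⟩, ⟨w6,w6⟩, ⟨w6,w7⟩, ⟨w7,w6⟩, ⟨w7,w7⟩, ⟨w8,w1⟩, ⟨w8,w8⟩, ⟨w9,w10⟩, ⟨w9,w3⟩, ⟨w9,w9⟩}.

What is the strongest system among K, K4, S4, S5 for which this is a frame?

Transitive (axiom 4): yes — every two-step R-path is closed by a direct edge.
Reflexive (axiom T): yes — every world is R-related to itself.
Euclidean (axiom 5): yes — any two successors of a common world are R-related.
So F validates K, K4, S4, S5. The strongest is S5.

S5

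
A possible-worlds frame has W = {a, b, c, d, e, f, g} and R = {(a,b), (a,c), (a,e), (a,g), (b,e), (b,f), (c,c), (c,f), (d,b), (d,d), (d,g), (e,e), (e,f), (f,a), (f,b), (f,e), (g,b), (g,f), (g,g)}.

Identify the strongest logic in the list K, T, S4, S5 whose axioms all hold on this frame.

Reflexive (axiom T): no — a is not related to itself.
Transitive (axiom 4): no — a R b and b R f, but not a R f.
Euclidean (axiom 5): no — a R b and a R c, but not b R c.
So F validates K; T would additionally require R to be reflexive. The strongest is K.

K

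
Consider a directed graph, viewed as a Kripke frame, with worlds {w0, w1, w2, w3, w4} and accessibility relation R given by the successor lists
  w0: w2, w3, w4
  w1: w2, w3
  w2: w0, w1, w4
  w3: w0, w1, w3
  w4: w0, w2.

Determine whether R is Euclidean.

No

Euclidean: no — w0 R w2 and w0 R w3, but not w2 R w3.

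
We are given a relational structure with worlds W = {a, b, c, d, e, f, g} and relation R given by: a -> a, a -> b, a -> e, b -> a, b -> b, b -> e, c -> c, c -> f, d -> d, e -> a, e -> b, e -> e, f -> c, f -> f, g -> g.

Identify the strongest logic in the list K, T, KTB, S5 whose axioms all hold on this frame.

S5

Reflexive (axiom T): yes — every world is R-related to itself.
Symmetric (axiom B): yes — every pair in R has its reverse in R.
Euclidean (axiom 5): yes — any two successors of a common world are R-related.
So F validates K, T, KTB, S5. The strongest is S5.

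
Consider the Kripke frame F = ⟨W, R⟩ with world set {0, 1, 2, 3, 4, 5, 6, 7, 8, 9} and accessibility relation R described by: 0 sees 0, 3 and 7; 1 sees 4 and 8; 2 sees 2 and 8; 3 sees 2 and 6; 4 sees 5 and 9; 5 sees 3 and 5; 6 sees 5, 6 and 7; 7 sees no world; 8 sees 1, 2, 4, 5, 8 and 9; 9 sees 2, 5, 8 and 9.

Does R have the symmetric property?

Symmetric: no — 0 R 3 but not 3 R 0.

No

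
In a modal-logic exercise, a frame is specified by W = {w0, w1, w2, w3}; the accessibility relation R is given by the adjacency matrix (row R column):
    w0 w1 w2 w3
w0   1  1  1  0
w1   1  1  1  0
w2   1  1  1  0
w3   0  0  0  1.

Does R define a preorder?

Reflexive: yes — every world is R-related to itself.
Transitive: yes — every two-step R-path is closed by a direct edge.
So R is a preorder.

Yes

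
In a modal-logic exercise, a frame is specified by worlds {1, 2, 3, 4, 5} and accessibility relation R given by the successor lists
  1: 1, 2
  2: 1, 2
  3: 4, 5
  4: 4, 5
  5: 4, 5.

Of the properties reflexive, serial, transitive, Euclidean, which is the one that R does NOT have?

reflexive

Reflexive: no — 3 is not related to itself.
Serial: yes — every world has a successor (e.g. 1 R 1).
Transitive: yes — every two-step R-path is closed by a direct edge.
Euclidean: yes — any two successors of a common world are R-related.
Only reflexive fails.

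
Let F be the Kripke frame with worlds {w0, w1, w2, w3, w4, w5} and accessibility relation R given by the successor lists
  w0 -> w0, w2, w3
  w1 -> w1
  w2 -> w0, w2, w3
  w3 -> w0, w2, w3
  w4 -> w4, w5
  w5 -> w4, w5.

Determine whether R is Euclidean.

Yes

Euclidean: yes — any two successors of a common world are R-related.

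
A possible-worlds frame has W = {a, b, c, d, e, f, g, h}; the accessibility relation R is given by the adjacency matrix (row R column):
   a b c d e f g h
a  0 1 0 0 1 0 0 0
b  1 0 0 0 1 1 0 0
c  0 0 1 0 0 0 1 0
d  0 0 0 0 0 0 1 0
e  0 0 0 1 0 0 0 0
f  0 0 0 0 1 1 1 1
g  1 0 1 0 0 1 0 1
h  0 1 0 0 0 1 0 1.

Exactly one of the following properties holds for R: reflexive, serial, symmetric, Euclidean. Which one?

Reflexive: no — a is not related to itself.
Serial: yes — every world has a successor (e.g. a R b).
Symmetric: no — a R e but not e R a.
Euclidean: no — a R e and a R b, but not e R b.
Only serial holds.

serial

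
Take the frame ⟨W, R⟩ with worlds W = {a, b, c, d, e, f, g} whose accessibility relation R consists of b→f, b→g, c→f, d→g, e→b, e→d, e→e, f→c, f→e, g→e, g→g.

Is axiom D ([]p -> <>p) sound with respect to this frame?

No

Axiom D corresponds to the accessibility relation being serial.
Serial: no — a has no R-successor.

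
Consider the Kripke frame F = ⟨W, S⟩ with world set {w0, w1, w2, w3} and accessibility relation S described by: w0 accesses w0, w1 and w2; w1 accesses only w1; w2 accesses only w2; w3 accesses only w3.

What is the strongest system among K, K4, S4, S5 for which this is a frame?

S4

Transitive (axiom 4): yes — every two-step S-path is closed by a direct edge.
Reflexive (axiom T): yes — every world is S-related to itself.
Euclidean (axiom 5): no — w0 S w1 and w0 S w2, but not w1 S w2.
So F validates K, K4, S4; S5 would additionally require S to be Euclidean. The strongest is S4.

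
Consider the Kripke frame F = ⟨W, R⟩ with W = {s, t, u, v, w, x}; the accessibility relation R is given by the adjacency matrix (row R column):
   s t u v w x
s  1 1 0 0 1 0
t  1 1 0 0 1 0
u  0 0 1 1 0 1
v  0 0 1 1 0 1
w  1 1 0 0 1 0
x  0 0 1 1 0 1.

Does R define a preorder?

Reflexive: yes — every world is R-related to itself.
Transitive: yes — every two-step R-path is closed by a direct edge.
So R is a preorder.

Yes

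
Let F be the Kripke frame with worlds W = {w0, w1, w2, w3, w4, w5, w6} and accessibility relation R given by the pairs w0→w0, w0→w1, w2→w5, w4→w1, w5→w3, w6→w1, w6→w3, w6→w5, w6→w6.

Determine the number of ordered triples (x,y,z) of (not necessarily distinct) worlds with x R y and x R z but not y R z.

Enumerating: (w0,w1,w0), (w0,w1,w1), (w2,w5,w5), (w4,w1,w1), (w5,w3,w3), (w6,w1,w1), (w6,w1,w3), (w6,w1,w5), (w6,w1,w6), (w6,w3,w1), (w6,w3,w3), (w6,w3,w5), (w6,w3,w6), (w6,w5,w1), (w6,w5,w5), (w6,w5,w6).

16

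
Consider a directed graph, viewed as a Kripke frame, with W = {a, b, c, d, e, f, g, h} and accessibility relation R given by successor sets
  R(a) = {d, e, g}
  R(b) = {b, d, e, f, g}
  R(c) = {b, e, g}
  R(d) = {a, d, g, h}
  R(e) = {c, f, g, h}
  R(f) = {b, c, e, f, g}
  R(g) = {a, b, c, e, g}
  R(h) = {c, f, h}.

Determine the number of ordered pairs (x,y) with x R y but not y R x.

11

Enumerating: (a,e), (b,d), (b,e), (c,b), (d,g), (d,h), (e,h), (f,c), (f,g), (h,c), (h,f).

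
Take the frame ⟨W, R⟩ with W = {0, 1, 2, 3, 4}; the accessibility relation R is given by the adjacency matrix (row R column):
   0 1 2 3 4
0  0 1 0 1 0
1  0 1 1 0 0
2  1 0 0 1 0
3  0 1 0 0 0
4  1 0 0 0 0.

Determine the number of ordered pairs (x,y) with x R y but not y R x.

7

Enumerating: (0,1), (0,3), (1,2), (2,0), (2,3), (3,1), (4,0).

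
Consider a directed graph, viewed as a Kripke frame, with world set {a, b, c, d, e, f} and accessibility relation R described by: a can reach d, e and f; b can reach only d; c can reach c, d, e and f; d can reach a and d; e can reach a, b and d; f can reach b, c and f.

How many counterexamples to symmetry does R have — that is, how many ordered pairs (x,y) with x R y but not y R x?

Enumerating: (a,f), (b,d), (c,d), (c,e), (e,b), (e,d), (f,b).

7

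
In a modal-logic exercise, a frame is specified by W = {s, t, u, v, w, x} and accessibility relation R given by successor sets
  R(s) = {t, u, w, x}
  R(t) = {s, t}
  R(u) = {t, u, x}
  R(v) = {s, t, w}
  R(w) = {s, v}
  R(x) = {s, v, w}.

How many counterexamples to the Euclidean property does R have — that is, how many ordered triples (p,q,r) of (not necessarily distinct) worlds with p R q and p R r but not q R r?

28

Enumerating: (s,t,u), (s,t,w), (s,t,x), (s,u,w), (s,w,t), (s,w,u), (s,w,w), (s,w,x), (s,x,t), (s,x,u), (s,x,x), (t,s,s), … and 16 more.
Total: 28.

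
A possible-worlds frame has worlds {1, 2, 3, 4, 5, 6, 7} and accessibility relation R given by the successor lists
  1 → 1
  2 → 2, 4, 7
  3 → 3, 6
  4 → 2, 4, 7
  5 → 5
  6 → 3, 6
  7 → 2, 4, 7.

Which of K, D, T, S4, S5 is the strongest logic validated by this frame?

S5

Serial (axiom D): yes — every world has a successor (e.g. 1 R 1).
Reflexive (axiom T): yes — every world is R-related to itself.
Transitive (axiom 4): yes — every two-step R-path is closed by a direct edge.
Euclidean (axiom 5): yes — any two successors of a common world are R-related.
So F validates K, D, T, S4, S5. The strongest is S5.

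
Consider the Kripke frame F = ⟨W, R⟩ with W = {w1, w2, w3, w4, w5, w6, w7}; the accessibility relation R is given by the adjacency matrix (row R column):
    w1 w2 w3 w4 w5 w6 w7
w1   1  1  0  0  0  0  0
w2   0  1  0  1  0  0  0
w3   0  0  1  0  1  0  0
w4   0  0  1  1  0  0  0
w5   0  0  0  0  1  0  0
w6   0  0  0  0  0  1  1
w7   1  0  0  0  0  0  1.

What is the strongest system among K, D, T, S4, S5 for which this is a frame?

T

Serial (axiom D): yes — every world has a successor (e.g. w1 R w1).
Reflexive (axiom T): yes — every world is R-related to itself.
Transitive (axiom 4): no — w1 R w2 and w2 R w4, but not w1 R w4.
Euclidean (axiom 5): no — w1 R w2 and w1 R w1, but not w2 R w1.
So F validates K, D, T; S4 would additionally require R to be transitive. The strongest is T.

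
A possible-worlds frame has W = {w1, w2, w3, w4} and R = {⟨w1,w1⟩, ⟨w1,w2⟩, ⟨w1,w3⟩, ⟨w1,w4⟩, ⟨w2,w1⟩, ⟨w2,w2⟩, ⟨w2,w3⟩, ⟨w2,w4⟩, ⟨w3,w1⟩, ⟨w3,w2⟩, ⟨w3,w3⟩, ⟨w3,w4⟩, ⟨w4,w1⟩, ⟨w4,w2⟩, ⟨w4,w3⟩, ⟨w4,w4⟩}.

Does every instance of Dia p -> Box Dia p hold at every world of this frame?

The schema 5 characterises exactly the Euclidean frames.
Euclidean: yes — any two successors of a common world are R-related.

Yes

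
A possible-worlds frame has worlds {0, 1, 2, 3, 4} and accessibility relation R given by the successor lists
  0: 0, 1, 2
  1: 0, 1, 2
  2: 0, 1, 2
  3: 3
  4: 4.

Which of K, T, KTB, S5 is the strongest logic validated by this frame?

S5

Reflexive (axiom T): yes — every world is R-related to itself.
Symmetric (axiom B): yes — every pair in R has its reverse in R.
Euclidean (axiom 5): yes — any two successors of a common world are R-related.
So F validates K, T, KTB, S5. The strongest is S5.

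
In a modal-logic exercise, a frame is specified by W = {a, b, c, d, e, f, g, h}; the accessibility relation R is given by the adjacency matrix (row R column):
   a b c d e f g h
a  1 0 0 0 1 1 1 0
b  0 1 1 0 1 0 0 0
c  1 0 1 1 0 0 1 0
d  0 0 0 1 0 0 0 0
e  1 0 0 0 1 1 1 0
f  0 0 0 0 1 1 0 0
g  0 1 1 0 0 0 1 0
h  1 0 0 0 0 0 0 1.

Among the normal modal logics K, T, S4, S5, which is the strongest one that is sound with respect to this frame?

T

Reflexive (axiom T): yes — every world is R-related to itself.
Transitive (axiom 4): no — a R g and g R b, but not a R b.
Euclidean (axiom 5): no — a R f and a R g, but not f R g.
So F validates K, T; S4 would additionally require R to be transitive. The strongest is T.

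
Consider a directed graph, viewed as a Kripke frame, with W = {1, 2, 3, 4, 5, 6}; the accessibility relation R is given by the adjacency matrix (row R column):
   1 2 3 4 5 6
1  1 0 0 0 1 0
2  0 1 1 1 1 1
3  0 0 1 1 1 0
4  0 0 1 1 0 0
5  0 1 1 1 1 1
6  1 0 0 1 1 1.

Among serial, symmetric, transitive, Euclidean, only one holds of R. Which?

Serial: yes — every world has a successor (e.g. 1 R 1).
Symmetric: no — 1 R 5 but not 5 R 1.
Transitive: no — 1 R 5 and 5 R 2, but not 1 R 2.
Euclidean: no — 2 R 3 and 2 R 6, but not 3 R 6.
Only serial holds.

serial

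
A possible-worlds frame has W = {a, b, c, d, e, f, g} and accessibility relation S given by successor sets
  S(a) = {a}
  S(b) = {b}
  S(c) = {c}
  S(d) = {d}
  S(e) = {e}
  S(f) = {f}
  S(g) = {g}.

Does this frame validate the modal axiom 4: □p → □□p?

By correspondence theory, 4 is valid on a frame iff S is transitive.
Transitive: yes — every two-step S-path is closed by a direct edge.

Yes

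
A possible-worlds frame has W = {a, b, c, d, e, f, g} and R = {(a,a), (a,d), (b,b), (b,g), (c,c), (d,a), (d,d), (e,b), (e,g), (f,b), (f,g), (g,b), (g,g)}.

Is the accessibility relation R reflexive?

Reflexive: no — e is not related to itself.

No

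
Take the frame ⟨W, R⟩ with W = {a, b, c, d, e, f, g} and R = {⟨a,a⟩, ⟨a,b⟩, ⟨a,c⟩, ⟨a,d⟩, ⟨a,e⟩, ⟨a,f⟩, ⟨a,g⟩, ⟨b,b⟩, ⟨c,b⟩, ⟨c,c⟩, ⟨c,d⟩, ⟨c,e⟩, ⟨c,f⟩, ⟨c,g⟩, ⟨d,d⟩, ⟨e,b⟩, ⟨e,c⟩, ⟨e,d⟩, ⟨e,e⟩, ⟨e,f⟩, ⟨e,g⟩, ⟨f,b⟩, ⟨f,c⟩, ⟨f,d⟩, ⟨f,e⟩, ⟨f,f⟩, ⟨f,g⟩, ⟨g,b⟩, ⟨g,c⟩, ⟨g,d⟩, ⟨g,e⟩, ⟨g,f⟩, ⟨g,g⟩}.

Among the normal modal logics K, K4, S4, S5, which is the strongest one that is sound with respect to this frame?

S4

Transitive (axiom 4): yes — every two-step R-path is closed by a direct edge.
Reflexive (axiom T): yes — every world is R-related to itself.
Euclidean (axiom 5): no — a R b and a R c, but not b R c.
So F validates K, K4, S4; S5 would additionally require R to be Euclidean. The strongest is S4.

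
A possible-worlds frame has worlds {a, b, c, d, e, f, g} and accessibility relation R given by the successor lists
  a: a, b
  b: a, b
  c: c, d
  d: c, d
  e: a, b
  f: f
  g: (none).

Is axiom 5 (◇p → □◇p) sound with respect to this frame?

The schema 5 characterises exactly the Euclidean frames.
Euclidean: yes — any two successors of a common world are R-related.

Yes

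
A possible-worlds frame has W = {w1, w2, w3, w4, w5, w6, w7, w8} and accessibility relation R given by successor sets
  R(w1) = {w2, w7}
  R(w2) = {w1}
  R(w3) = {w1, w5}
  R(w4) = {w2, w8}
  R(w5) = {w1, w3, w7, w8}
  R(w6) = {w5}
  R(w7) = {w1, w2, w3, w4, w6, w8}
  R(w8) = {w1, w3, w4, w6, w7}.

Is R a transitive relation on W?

No

Transitive: no — w1 R w7 and w7 R w3, but not w1 R w3.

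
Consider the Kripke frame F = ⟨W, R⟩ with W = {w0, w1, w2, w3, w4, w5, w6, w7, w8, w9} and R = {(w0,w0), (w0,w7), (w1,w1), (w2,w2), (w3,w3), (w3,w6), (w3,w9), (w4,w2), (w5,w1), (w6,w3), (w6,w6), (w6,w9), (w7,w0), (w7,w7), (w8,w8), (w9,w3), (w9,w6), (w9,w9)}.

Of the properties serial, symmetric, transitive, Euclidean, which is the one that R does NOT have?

Serial: yes — every world has a successor (e.g. w0 R w0).
Symmetric: no — w4 R w2 but not w2 R w4.
Transitive: yes — every two-step R-path is closed by a direct edge.
Euclidean: yes — any two successors of a common world are R-related.
Only symmetric fails.

symmetric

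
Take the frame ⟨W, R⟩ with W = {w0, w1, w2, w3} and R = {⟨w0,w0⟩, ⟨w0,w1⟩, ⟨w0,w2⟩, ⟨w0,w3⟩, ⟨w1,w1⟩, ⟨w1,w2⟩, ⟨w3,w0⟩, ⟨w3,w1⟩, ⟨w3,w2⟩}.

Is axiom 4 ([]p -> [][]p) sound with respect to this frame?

No

The schema 4 characterises exactly the transitive frames.
Transitive: no — w3 R w0 and w0 R w3, but not w3 R w3.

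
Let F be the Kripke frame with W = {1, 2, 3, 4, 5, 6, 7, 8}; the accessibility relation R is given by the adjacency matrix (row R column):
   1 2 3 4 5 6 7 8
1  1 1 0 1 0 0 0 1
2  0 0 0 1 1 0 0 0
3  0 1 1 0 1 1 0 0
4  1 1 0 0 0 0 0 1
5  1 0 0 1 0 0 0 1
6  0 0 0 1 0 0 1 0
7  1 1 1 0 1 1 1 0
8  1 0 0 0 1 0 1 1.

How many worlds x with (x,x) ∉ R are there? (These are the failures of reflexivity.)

4

Enumerating: 2, 4, 5, 6.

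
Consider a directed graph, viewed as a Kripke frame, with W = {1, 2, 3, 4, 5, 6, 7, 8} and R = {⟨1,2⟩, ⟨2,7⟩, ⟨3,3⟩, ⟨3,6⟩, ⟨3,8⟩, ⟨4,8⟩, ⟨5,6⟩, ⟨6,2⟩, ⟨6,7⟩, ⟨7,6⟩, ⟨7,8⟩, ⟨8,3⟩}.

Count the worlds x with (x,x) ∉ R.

7

Enumerating: 1, 2, 4, 5, 6, 7, 8.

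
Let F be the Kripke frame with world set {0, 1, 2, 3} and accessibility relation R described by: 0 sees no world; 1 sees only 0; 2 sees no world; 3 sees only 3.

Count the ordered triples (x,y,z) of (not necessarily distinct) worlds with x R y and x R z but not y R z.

1

Enumerating: (1,0,0).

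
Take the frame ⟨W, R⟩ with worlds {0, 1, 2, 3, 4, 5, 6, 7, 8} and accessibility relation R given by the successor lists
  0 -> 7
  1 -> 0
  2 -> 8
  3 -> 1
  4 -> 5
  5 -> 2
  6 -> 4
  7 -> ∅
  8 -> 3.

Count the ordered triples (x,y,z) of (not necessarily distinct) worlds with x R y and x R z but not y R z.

Enumerating: (0,7,7), (1,0,0), (2,8,8), (3,1,1), (4,5,5), (5,2,2), (6,4,4), (8,3,3).

8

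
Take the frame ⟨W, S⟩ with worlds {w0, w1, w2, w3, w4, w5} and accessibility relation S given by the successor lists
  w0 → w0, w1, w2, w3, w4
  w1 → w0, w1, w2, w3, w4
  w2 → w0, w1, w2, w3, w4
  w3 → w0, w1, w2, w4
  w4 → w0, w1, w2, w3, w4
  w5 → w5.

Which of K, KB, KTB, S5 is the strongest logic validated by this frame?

Symmetric (axiom B): yes — every pair in S has its reverse in S.
Reflexive (axiom T): no — w3 is not related to itself.
Euclidean (axiom 5): no — w0 S w3 and w0 S w3, but not w3 S w3.
So F validates K, KB; KTB would additionally require S to be reflexive. The strongest is KB.

KB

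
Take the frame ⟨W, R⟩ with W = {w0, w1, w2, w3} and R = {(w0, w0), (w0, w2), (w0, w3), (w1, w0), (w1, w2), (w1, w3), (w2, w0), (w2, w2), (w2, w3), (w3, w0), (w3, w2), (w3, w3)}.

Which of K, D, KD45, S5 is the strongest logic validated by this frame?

KD45

Serial (axiom D): yes — every world has a successor (e.g. w0 R w0).
Euclidean (axiom 5): yes — any two successors of a common world are R-related.
Transitive (axiom 4): yes — every two-step R-path is closed by a direct edge.
Reflexive (axiom T): no — w1 is not related to itself.
So F validates K, D, KD45; S5 would additionally require R to be reflexive. The strongest is KD45.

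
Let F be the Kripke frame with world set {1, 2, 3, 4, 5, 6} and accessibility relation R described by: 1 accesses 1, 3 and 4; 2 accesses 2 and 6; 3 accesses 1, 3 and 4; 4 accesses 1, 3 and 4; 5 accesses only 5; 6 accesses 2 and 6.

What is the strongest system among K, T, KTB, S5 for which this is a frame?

S5

Reflexive (axiom T): yes — every world is R-related to itself.
Symmetric (axiom B): yes — every pair in R has its reverse in R.
Euclidean (axiom 5): yes — any two successors of a common world are R-related.
So F validates K, T, KTB, S5. The strongest is S5.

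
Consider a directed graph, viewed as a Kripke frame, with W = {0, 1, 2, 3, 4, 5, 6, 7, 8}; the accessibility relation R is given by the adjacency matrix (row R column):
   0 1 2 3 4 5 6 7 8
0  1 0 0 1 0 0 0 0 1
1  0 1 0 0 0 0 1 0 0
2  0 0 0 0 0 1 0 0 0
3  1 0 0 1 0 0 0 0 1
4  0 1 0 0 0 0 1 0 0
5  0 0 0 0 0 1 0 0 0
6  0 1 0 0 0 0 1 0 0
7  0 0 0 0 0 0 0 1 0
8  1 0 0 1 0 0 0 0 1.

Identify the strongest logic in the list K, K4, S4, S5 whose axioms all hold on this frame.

K4

Transitive (axiom 4): yes — every two-step R-path is closed by a direct edge.
Reflexive (axiom T): no — 2 is not related to itself.
Euclidean (axiom 5): yes — any two successors of a common world are R-related.
So F validates K, K4; S4 would additionally require R to be reflexive. The strongest is K4.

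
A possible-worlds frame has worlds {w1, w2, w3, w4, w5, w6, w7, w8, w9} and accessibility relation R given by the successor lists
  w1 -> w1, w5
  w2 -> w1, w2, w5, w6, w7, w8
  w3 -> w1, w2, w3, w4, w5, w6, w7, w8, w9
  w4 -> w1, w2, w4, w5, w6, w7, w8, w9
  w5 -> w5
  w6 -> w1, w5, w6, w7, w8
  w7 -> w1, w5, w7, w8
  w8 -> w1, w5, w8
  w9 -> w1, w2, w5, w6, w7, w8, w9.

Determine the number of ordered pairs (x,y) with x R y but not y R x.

Enumerating: (w1,w5), (w2,w1), (w2,w5), (w2,w6), (w2,w7), (w2,w8), (w3,w1), (w3,w2), (w3,w4), (w3,w5), (w3,w6), (w3,w7), … and 24 more.
Total: 36.

36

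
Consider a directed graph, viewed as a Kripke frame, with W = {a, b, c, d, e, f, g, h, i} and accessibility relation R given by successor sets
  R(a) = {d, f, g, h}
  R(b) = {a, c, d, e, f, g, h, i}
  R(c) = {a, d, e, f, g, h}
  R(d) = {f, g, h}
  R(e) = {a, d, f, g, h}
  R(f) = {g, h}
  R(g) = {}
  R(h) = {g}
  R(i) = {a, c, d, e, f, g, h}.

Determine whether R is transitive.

Transitive: yes — every two-step R-path is closed by a direct edge.

Yes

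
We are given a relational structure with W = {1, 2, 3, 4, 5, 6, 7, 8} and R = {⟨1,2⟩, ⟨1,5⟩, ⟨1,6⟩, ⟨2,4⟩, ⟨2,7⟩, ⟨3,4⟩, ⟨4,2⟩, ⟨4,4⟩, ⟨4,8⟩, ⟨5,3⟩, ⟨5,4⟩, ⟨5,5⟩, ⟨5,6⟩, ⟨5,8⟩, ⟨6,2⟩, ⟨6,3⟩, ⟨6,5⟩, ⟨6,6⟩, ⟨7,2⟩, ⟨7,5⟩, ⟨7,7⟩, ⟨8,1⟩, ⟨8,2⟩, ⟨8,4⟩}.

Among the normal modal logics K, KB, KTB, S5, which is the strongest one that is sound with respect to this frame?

Symmetric (axiom B): no — 1 R 2 but not 2 R 1.
Reflexive (axiom T): no — 1 is not related to itself.
Euclidean (axiom 5): no — 1 R 2 and 1 R 5, but not 2 R 5.
So F validates K; KB would additionally require R to be symmetric. The strongest is K.

K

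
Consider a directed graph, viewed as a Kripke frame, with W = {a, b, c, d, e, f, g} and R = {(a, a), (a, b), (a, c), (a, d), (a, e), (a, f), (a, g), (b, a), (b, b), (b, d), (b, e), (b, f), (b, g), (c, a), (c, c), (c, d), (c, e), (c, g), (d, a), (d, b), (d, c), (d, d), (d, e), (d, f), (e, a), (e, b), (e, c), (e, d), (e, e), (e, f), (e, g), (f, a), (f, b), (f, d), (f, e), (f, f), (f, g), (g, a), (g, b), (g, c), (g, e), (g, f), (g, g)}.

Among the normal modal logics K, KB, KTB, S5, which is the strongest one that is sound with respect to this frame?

KTB

Symmetric (axiom B): yes — every pair in R has its reverse in R.
Reflexive (axiom T): yes — every world is R-related to itself.
Euclidean (axiom 5): no — a R b and a R c, but not b R c.
So F validates K, KB, KTB; S5 would additionally require R to be Euclidean. The strongest is KTB.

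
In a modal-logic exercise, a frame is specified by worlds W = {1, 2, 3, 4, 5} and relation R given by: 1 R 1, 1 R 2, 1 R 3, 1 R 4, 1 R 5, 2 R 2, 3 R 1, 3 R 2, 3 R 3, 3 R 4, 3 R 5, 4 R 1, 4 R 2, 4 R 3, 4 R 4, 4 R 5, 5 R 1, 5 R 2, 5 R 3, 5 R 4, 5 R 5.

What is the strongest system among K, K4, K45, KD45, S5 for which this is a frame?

Transitive (axiom 4): yes — every two-step R-path is closed by a direct edge.
Euclidean (axiom 5): no — 1 R 2 and 1 R 3, but not 2 R 3.
Serial (axiom D): yes — every world has a successor (e.g. 1 R 1).
Reflexive (axiom T): yes — every world is R-related to itself.
So F validates K, K4; K45 would additionally require R to be Euclidean. The strongest is K4.

K4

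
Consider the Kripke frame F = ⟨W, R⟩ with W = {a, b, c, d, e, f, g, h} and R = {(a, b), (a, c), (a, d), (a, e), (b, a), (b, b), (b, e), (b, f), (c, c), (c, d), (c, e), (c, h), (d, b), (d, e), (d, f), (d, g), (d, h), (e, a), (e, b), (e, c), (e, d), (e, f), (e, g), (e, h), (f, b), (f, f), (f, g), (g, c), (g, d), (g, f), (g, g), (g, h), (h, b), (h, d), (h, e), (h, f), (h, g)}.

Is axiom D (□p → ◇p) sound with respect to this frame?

By correspondence theory, D is valid on a frame iff R is serial.
Serial: yes — every world has a successor (e.g. a R b).

Yes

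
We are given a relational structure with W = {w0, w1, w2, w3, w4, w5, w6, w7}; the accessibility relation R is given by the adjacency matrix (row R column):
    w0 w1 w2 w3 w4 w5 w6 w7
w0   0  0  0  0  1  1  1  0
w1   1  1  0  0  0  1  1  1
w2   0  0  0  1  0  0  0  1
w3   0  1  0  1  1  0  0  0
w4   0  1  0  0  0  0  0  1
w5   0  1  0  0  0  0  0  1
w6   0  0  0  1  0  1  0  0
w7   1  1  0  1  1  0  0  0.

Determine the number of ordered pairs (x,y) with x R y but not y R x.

15

Enumerating: (w0,w4), (w0,w5), (w0,w6), (w1,w0), (w1,w6), (w2,w3), (w2,w7), (w3,w1), (w3,w4), (w4,w1), (w5,w7), (w6,w3), (w6,w5), (w7,w0), (w7,w3).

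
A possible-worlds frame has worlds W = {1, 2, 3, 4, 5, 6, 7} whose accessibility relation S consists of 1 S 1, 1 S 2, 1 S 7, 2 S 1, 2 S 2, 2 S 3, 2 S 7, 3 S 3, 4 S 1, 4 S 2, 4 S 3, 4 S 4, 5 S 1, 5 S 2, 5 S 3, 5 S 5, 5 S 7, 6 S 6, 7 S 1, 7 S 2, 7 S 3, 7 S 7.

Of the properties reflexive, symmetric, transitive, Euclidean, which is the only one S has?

Reflexive: yes — every world is S-related to itself.
Symmetric: no — 2 S 3 but not 3 S 2.
Transitive: no — 1 S 2 and 2 S 3, but not 1 S 3.
Euclidean: no — 2 S 1 and 2 S 3, but not 1 S 3.
Only reflexive holds.

reflexive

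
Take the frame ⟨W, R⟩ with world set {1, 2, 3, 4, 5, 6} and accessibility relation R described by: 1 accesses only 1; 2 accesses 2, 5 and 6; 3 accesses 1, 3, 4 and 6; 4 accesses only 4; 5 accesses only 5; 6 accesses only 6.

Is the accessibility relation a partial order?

Yes

Reflexive: yes — every world is R-related to itself.
Transitive: yes — every two-step R-path is closed by a direct edge.
Antisymmetric: yes — no distinct pair is related both ways.
So R is a partial order.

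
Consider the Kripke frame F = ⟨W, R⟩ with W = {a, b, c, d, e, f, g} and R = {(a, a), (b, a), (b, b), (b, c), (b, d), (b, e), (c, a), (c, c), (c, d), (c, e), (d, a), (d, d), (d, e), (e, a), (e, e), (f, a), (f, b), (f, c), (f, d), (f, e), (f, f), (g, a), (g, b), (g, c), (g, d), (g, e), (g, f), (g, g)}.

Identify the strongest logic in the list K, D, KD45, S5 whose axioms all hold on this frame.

D

Serial (axiom D): yes — every world has a successor (e.g. a R a).
Euclidean (axiom 5): no — b R a and b R c, but not a R c.
Transitive (axiom 4): yes — every two-step R-path is closed by a direct edge.
Reflexive (axiom T): yes — every world is R-related to itself.
So F validates K, D; KD45 would additionally require R to be Euclidean. The strongest is D.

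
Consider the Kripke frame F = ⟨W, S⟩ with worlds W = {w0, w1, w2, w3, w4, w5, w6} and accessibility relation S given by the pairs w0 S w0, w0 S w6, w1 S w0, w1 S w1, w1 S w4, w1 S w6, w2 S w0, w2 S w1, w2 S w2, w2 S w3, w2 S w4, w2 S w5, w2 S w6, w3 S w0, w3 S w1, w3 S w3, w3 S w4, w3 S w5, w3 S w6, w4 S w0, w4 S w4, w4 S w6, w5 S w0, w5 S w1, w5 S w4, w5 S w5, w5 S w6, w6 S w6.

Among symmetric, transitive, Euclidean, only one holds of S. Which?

transitive

Symmetric: no — w0 S w6 but not w6 S w0.
Transitive: yes — every two-step S-path is closed by a direct edge.
Euclidean: no — w1 S w0 and w1 S w4, but not w0 S w4.
Only transitive holds.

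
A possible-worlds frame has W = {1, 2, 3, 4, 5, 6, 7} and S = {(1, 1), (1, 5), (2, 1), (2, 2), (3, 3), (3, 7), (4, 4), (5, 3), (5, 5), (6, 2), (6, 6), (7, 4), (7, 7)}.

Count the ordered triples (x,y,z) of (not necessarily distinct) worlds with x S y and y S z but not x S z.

Enumerating: (1,5,3), (2,1,5), (3,7,4), (5,3,7), (6,2,1).

5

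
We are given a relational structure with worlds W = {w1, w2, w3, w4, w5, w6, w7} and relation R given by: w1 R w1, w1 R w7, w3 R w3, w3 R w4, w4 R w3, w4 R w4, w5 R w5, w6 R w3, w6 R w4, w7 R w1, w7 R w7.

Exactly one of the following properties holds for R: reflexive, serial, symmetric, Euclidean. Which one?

Euclidean

Reflexive: no — w2 is not related to itself.
Serial: no — w2 has no R-successor.
Symmetric: no — w6 R w3 but not w3 R w6.
Euclidean: yes — any two successors of a common world are R-related.
Only Euclidean holds.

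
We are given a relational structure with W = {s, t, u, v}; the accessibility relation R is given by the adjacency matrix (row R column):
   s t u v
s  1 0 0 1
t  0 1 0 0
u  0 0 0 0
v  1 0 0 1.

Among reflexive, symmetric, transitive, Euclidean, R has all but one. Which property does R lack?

reflexive

Reflexive: no — u is not related to itself.
Symmetric: yes — every pair in R has its reverse in R.
Transitive: yes — every two-step R-path is closed by a direct edge.
Euclidean: yes — any two successors of a common world are R-related.
Only reflexive fails.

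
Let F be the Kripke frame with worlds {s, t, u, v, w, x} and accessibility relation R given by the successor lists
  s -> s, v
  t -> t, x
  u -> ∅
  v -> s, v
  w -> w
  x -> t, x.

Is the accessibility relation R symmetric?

Symmetric: yes — every pair in R has its reverse in R.

Yes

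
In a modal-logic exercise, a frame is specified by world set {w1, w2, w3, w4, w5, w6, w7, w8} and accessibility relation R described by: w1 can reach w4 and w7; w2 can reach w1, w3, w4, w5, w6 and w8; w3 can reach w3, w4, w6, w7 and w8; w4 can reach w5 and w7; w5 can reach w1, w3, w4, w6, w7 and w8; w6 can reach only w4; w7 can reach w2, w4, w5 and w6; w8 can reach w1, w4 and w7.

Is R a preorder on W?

Reflexive: no — w1 is not related to itself.
Transitive: no — w1 R w4 and w4 R w5, but not w1 R w5.
So R is not a preorder.

No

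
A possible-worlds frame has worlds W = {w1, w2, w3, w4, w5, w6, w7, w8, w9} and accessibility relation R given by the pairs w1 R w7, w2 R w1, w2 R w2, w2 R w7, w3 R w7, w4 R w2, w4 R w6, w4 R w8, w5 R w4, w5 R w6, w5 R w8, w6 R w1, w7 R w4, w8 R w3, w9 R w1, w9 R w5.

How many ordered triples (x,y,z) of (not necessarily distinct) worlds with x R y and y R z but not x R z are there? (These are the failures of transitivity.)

19

Enumerating: (w1,w7,w4), (w2,w7,w4), (w3,w7,w4), (w4,w2,w1), (w4,w2,w7), (w4,w6,w1), (w4,w8,w3), (w5,w4,w2), (w5,w6,w1), (w5,w8,w3), (w6,w1,w7), (w7,w4,w2), … and 7 more.
Total: 19.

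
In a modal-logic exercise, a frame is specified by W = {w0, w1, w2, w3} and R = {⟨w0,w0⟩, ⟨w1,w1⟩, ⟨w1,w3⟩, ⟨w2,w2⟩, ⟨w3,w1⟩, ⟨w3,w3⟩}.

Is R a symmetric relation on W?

Symmetric: yes — every pair in R has its reverse in R.

Yes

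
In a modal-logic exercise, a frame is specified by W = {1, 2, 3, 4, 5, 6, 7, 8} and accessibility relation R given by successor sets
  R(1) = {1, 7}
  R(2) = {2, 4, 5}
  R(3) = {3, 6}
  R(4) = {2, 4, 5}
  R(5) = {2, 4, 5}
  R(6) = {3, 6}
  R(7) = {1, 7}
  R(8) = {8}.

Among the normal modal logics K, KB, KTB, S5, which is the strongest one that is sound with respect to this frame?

Symmetric (axiom B): yes — every pair in R has its reverse in R.
Reflexive (axiom T): yes — every world is R-related to itself.
Euclidean (axiom 5): yes — any two successors of a common world are R-related.
So F validates K, KB, KTB, S5. The strongest is S5.

S5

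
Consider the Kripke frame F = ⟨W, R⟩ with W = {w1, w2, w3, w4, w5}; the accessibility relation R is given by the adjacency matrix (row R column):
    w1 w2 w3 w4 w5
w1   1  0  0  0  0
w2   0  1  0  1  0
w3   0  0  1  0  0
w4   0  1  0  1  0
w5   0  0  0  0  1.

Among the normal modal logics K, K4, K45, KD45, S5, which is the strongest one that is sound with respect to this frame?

Transitive (axiom 4): yes — every two-step R-path is closed by a direct edge.
Euclidean (axiom 5): yes — any two successors of a common world are R-related.
Serial (axiom D): yes — every world has a successor (e.g. w1 R w1).
Reflexive (axiom T): yes — every world is R-related to itself.
So F validates K, K4, K45, KD45, S5. The strongest is S5.

S5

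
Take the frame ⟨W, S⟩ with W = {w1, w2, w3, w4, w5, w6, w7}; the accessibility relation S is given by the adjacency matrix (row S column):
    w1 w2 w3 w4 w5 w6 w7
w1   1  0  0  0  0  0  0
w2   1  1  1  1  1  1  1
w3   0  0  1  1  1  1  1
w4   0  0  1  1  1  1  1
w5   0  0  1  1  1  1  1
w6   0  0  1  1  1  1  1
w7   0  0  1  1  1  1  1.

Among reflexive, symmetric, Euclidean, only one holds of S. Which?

reflexive

Reflexive: yes — every world is S-related to itself.
Symmetric: no — w2 S w1 but not w1 S w2.
Euclidean: no — w2 S w1 and w2 S w3, but not w1 S w3.
Only reflexive holds.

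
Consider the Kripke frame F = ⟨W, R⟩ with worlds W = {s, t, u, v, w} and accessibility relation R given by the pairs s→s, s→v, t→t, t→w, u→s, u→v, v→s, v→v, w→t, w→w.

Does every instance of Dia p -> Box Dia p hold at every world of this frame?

Yes

By correspondence theory, 5 is valid on a frame iff R is Euclidean.
Euclidean: yes — any two successors of a common world are R-related.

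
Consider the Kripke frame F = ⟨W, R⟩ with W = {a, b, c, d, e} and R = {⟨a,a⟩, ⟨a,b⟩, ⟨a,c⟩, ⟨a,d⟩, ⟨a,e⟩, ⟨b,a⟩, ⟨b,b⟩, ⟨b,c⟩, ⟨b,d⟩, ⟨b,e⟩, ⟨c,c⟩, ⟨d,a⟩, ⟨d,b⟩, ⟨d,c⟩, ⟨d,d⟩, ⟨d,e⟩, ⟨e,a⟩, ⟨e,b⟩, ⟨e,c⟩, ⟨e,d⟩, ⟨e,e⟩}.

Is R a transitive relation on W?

Transitive: yes — every two-step R-path is closed by a direct edge.

Yes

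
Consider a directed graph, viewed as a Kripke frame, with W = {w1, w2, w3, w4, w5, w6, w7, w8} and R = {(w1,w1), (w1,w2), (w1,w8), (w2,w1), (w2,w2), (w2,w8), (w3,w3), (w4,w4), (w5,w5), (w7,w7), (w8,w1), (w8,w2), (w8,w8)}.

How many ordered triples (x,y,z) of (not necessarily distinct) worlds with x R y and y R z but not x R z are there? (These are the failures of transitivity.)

R is transitive; there are no such tuples.

0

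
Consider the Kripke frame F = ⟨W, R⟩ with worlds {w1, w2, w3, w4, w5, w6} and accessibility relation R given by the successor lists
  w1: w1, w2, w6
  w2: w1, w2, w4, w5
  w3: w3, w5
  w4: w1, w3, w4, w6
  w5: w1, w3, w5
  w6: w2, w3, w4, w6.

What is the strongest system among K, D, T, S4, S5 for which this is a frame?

Serial (axiom D): yes — every world has a successor (e.g. w1 R w1).
Reflexive (axiom T): yes — every world is R-related to itself.
Transitive (axiom 4): no — w1 R w2 and w2 R w4, but not w1 R w4.
Euclidean (axiom 5): no — w1 R w2 and w1 R w6, but not w2 R w6.
So F validates K, D, T; S4 would additionally require R to be transitive. The strongest is T.

T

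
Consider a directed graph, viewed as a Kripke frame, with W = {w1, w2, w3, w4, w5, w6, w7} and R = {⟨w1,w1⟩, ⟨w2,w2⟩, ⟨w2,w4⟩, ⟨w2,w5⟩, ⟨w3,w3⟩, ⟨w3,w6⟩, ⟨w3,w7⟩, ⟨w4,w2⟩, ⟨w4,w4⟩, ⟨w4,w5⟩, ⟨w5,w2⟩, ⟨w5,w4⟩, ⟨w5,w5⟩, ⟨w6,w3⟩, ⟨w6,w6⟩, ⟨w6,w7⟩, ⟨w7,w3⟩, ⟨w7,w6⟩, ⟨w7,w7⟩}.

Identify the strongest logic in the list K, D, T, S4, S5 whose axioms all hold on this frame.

S5

Serial (axiom D): yes — every world has a successor (e.g. w1 R w1).
Reflexive (axiom T): yes — every world is R-related to itself.
Transitive (axiom 4): yes — every two-step R-path is closed by a direct edge.
Euclidean (axiom 5): yes — any two successors of a common world are R-related.
So F validates K, D, T, S4, S5. The strongest is S5.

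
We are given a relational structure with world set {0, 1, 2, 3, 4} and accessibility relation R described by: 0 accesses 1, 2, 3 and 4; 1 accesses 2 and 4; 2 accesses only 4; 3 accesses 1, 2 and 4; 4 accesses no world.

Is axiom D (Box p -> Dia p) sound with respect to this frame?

The schema D characterises exactly the serial frames.
Serial: no — 4 has no R-successor.

No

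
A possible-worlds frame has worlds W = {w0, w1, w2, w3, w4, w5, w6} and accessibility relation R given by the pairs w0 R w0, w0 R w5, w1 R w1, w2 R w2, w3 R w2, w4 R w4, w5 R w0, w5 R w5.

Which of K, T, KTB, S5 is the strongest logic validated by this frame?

K

Reflexive (axiom T): no — w3 is not related to itself.
Symmetric (axiom B): no — w3 R w2 but not w2 R w3.
Euclidean (axiom 5): yes — any two successors of a common world are R-related.
So F validates K; T would additionally require R to be reflexive. The strongest is K.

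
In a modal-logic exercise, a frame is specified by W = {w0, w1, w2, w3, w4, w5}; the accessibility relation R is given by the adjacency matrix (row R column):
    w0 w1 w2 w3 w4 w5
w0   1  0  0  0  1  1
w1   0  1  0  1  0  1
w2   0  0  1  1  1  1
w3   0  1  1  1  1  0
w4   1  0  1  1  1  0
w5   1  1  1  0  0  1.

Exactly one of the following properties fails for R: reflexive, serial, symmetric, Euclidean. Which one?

Reflexive: yes — every world is R-related to itself.
Serial: yes — every world has a successor (e.g. w0 R w0).
Symmetric: yes — every pair in R has its reverse in R.
Euclidean: no — w0 R w4 and w0 R w5, but not w4 R w5.
Only Euclidean fails.

Euclidean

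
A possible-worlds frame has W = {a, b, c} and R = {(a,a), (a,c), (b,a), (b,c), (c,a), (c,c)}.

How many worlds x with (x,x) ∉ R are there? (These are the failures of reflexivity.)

Enumerating: b.

1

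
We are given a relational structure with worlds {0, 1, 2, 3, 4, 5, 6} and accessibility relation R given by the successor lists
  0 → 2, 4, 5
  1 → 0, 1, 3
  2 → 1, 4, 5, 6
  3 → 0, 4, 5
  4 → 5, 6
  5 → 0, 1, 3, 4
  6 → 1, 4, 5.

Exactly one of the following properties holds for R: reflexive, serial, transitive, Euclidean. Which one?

Reflexive: no — 0 is not related to itself.
Serial: yes — every world has a successor (e.g. 0 R 2).
Transitive: no — 0 R 2 and 2 R 1, but not 0 R 1.
Euclidean: no — 0 R 4 and 0 R 2, but not 4 R 2.
Only serial holds.

serial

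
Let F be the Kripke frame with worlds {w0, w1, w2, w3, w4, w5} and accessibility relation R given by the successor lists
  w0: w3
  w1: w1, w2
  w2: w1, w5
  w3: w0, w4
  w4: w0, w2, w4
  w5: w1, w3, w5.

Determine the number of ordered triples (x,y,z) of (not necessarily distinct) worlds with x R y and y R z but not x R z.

13

Enumerating: (w0,w3,w0), (w0,w3,w4), (w1,w2,w5), (w2,w1,w2), (w2,w5,w3), (w3,w0,w3), (w3,w4,w2), (w4,w0,w3), (w4,w2,w1), (w4,w2,w5), (w5,w1,w2), (w5,w3,w0), (w5,w3,w4).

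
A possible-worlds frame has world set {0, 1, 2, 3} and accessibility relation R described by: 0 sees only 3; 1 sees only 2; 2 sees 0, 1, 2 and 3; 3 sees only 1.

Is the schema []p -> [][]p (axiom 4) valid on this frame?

No

Axiom 4 corresponds to the accessibility relation being transitive.
Transitive: no — 0 R 3 and 3 R 1, but not 0 R 1.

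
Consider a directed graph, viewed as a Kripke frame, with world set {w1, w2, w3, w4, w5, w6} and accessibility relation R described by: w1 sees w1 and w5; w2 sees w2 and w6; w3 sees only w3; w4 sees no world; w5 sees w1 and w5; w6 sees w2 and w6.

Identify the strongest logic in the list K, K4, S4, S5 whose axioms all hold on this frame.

Transitive (axiom 4): yes — every two-step R-path is closed by a direct edge.
Reflexive (axiom T): no — w4 is not related to itself.
Euclidean (axiom 5): yes — any two successors of a common world are R-related.
So F validates K, K4; S4 would additionally require R to be reflexive. The strongest is K4.

K4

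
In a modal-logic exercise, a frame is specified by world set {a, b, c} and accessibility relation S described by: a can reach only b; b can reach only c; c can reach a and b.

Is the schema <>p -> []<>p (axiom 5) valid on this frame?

No

The schema 5 characterises exactly the Euclidean frames.
Euclidean: no — c S b and c S a, but not b S a.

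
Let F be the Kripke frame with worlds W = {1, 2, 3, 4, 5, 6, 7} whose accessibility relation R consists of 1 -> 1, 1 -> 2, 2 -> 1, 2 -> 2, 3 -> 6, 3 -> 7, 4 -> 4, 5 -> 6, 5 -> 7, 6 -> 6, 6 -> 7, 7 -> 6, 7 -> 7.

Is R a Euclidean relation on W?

Yes

Euclidean: yes — any two successors of a common world are R-related.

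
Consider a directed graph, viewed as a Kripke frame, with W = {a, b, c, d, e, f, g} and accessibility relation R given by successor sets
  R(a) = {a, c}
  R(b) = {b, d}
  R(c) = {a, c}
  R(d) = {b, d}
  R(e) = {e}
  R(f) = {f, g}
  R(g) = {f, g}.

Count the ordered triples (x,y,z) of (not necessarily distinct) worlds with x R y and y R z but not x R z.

R is transitive; there are no such tuples.

0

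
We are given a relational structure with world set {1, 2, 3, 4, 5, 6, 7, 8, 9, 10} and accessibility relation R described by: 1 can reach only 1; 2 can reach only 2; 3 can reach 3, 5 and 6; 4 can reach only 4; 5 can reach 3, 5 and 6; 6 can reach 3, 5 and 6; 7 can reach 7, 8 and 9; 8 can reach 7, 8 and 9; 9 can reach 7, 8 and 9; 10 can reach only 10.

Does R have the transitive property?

Transitive: yes — every two-step R-path is closed by a direct edge.

Yes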